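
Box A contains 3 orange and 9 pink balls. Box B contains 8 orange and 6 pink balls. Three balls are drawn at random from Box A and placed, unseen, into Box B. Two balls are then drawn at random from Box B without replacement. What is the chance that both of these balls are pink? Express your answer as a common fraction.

39/176

Condition on how many of the transferred balls are pink (from Box A: 9 pink of 12; then Box B has 17 total).
  0 pink: C(9,0)C(3,3)/C(12,3) = 1/220; then P = C(6,2)/C(17,2) = 15/136
  1 pink: C(9,1)C(3,2)/C(12,3) = 27/220; then P = C(7,2)/C(17,2) = 21/136
  2 pink: C(9,2)C(3,1)/C(12,3) = 27/55; then P = C(8,2)/C(17,2) = 7/34
  3 pink: C(9,3)C(3,0)/C(12,3) = 21/55; then P = C(9,2)/C(17,2) = 9/34
P(both pink) = 39/176 ≈ 0.2216.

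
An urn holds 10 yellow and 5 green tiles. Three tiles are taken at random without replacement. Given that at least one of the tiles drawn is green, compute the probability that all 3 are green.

2/67

P(all 3 green) = C(5,3)/C(15,3) = 2/91; P(at least one green) = 1 − C(10,3)/C(15,3) = 67/91.
Since 'all 3 green' ⊆ 'at least one green', P(all 3 | at least one) = 2/91 / 67/91 = 2/67 ≈ 0.0299.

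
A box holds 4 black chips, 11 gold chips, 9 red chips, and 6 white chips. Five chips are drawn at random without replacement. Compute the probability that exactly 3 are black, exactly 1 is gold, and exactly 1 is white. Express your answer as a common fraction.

44/23751

Unordered draws without replacement: count favorable combinations over C(30,5).
Favorable = C(4,3) · C(11,1) · C(9,0) · C(6,1) = 264; total = C(30,5) = 142506.
P = 264/142506 = 44/23751 ≈ 0.0019.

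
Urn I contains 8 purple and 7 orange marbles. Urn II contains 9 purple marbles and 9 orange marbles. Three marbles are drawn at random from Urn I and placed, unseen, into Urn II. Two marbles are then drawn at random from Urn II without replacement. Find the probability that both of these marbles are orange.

41/175

Condition on how many of the transferred marbles are orange (from Urn I: 7 orange of 15; then Urn II has 21 total).
  0 orange: C(7,0)C(8,3)/C(15,3) = 8/65; then P = C(9,2)/C(21,2) = 6/35
  1 orange: C(7,1)C(8,2)/C(15,3) = 28/65; then P = C(10,2)/C(21,2) = 3/14
  2 orange: C(7,2)C(8,1)/C(15,3) = 24/65; then P = C(11,2)/C(21,2) = 11/42
  3 orange: C(7,3)C(8,0)/C(15,3) = 1/13; then P = C(12,2)/C(21,2) = 11/35
P(both orange) = 41/175 ≈ 0.2343.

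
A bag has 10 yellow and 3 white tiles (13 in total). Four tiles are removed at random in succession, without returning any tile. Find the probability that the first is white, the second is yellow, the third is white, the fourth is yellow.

9/286

Multiply the conditional probability of each draw in order, without replacement, so each draw removes one from its color and from the total.
P = (3/13) · (10/12) · (2/11) · (9/10) = 9/286 ≈ 0.0315.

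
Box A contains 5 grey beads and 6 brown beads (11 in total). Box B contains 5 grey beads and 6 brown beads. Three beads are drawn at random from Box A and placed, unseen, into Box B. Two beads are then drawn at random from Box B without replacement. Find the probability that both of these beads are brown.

282/1001

Condition on how many of the transferred beads are brown (from Box A: 6 brown of 11; then Box B has 14 total).
  0 brown: C(6,0)C(5,3)/C(11,3) = 2/33; then P = C(6,2)/C(14,2) = 15/91
  1 brown: C(6,1)C(5,2)/C(11,3) = 4/11; then P = C(7,2)/C(14,2) = 3/13
  2 brown: C(6,2)C(5,1)/C(11,3) = 5/11; then P = C(8,2)/C(14,2) = 4/13
  3 brown: C(6,3)C(5,0)/C(11,3) = 4/33; then P = C(9,2)/C(14,2) = 36/91
P(both brown) = 282/1001 ≈ 0.2817.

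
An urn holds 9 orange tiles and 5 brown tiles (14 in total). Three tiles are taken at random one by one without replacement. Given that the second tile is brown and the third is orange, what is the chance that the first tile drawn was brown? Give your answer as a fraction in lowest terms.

P(first=brown and the second tile is brown and the third is orange) = (5/14)·(4/13)·(9/12) = 15/182.
P(E) = Σ over first color = 15/91 + 15/182 = 45/182.
By Bayes, P(first=brown | E) = 15/182 / 45/182 = 1/3 ≈ 0.3333.

1/3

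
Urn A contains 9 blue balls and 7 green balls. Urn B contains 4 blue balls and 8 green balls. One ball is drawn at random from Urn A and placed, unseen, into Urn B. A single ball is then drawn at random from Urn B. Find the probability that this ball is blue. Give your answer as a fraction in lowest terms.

Condition on how many of the transferred balls are blue (from Urn A: 9 blue of 16; then Urn B has 13 total).
  0 blue: C(9,0)C(7,1)/C(16,1) = 7/16; then P = 4/13
  1 blue: C(9,1)C(7,0)/C(16,1) = 9/16; then P = 5/13
P(blue from Urn B) = 73/208 ≈ 0.3510.

73/208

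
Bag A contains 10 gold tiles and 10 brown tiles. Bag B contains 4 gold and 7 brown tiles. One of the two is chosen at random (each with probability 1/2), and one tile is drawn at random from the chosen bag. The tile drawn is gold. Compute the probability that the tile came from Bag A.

11/19

P(gold | Bag A) = 1/2; P(gold | Bag B) = 4/11.
P(gold) = 1/2·1/2 + 1/2·4/11 = 19/44.
By Bayes' rule, P(Bag A | gold) = 1/4 / 19/44 = 11/19 ≈ 0.5789.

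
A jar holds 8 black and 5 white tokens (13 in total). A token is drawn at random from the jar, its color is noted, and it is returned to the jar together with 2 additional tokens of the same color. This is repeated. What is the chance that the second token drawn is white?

Condition on the first draw. If first is white (prob 5/13), second-white has prob (7)/(15); if not (prob 8/13), it has prob 5/(15).
P = (5/13)·(7/15) + (8/13)·(5/15) = 5/13 ≈ 0.3846.

5/13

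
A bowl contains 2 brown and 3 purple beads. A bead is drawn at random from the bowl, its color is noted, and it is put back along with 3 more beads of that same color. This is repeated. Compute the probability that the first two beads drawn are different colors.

3/10

Either brown then purple, or purple then brown; after the first draw the total is 8.
P = (2/5)·(3/8) + (3/5)·(2/8) = 3/10 ≈ 0.3000.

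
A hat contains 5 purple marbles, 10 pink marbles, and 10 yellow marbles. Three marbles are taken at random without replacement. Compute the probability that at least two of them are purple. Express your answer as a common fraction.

Sum the hypergeometric tail for j = 2,…,3 purple marbles.
Favorable = C(5,2)·C(20,1) + C(5,3)·C(20,0) = 210; total = C(25,3) = 2300.
P = 210/2300 = 21/230 ≈ 0.0913.

21/230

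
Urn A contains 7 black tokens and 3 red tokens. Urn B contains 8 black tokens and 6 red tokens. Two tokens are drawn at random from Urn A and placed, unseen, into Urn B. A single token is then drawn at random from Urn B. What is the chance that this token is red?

33/80

Condition on how many of the transferred tokens are red (from Urn A: 3 red of 10; then Urn B has 16 total).
  0 red: C(3,0)C(7,2)/C(10,2) = 7/15; then P = 6/16
  1 red: C(3,1)C(7,1)/C(10,2) = 7/15; then P = 7/16
  2 red: C(3,2)C(7,0)/C(10,2) = 1/15; then P = 8/16
P(red from Urn B) = 33/80 ≈ 0.4125.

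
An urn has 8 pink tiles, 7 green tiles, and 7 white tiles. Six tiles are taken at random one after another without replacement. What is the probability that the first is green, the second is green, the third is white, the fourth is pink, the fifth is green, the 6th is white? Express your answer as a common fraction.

14/10659

Multiply the conditional probability of each draw in order, without replacement, so each draw removes one from its color and from the total.
P = (7/22) · (6/21) · (7/20) · (8/19) · (5/18) · (6/17) = 14/10659 ≈ 0.0013.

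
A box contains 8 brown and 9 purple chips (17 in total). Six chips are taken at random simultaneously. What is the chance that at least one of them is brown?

Use the complement: P(at least one brown) = 1 − P(no brown).
P(none) = C(9,6)/C(17,6) = 84/12376.
So P = 1 − 84/12376 = 439/442 ≈ 0.9932.

439/442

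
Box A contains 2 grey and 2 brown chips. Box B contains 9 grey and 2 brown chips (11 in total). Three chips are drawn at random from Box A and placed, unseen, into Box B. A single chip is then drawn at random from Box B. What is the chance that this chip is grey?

Condition on how many of the transferred chips are grey (from Box A: 2 grey of 4; then Box B has 14 total).
  1 grey: C(2,1)C(2,2)/C(4,3) = 1/2; then P = 10/14
  2 grey: C(2,2)C(2,1)/C(4,3) = 1/2; then P = 11/14
P(grey from Box B) = 3/4 ≈ 0.7500.

3/4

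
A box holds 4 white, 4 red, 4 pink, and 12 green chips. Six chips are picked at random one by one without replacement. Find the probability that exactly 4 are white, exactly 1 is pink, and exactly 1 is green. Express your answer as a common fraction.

12/33649

Unordered draws without replacement: count favorable combinations over C(24,6).
Favorable = C(4,4) · C(4,0) · C(4,1) · C(12,1) = 48; total = C(24,6) = 134596.
P = 48/134596 = 12/33649 ≈ 0.0004.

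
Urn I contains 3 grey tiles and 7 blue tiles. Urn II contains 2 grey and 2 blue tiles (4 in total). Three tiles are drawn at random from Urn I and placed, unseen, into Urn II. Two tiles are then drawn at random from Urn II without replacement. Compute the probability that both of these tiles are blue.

11/35

Condition on how many of the transferred tiles are blue (from Urn I: 7 blue of 10; then Urn II has 7 total).
  0 blue: C(7,0)C(3,3)/C(10,3) = 1/120; then P = C(2,2)/C(7,2) = 1/21
  1 blue: C(7,1)C(3,2)/C(10,3) = 7/40; then P = C(3,2)/C(7,2) = 1/7
  2 blue: C(7,2)C(3,1)/C(10,3) = 21/40; then P = C(4,2)/C(7,2) = 2/7
  3 blue: C(7,3)C(3,0)/C(10,3) = 7/24; then P = C(5,2)/C(7,2) = 10/21
P(both blue) = 11/35 ≈ 0.3143.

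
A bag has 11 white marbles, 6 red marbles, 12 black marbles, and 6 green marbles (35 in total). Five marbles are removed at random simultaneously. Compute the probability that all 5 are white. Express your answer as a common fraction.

Unordered draws without replacement: count favorable combinations over C(35,5).
Favorable = C(11,5) · C(6,0) · C(12,0) · C(6,0) = 462; total = C(35,5) = 324632.
P = 462/324632 = 3/2108 ≈ 0.0014.

3/2108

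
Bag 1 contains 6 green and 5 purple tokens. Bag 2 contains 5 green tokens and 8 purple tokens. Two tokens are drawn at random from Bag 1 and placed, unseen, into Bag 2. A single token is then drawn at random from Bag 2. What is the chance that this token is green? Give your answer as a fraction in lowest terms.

Condition on how many of the transferred tokens are green (from Bag 1: 6 green of 11; then Bag 2 has 15 total).
  0 green: C(6,0)C(5,2)/C(11,2) = 2/11; then P = 5/15
  1 green: C(6,1)C(5,1)/C(11,2) = 6/11; then P = 6/15
  2 green: C(6,2)C(5,0)/C(11,2) = 3/11; then P = 7/15
P(green from Bag 2) = 67/165 ≈ 0.4061.

67/165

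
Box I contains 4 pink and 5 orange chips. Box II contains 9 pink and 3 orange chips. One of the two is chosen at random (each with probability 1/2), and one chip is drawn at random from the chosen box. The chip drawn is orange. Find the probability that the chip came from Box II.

9/29

P(orange | Box I) = 5/9; P(orange | Box II) = 1/4.
P(orange) = 1/2·5/9 + 1/2·1/4 = 29/72.
By Bayes' rule, P(Box II | orange) = 1/8 / 29/72 = 9/29 ≈ 0.3103.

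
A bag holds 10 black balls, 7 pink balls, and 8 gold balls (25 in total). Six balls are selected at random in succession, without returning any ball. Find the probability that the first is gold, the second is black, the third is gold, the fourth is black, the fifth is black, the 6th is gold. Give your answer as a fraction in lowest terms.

Multiply the conditional probability of each draw in order, without replacement, so each draw removes one from its color and from the total.
P = (8/25) · (10/24) · (7/23) · (9/22) · (8/21) · (6/20) = 12/6325 ≈ 0.0019.

12/6325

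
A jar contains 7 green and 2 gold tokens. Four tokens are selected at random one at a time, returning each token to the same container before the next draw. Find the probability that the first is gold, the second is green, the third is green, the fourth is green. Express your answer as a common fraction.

686/6561

Multiply the conditional probability of each draw in order, with replacement (the composition resets each draw).
P = (2/9) · (7/9) · (7/9) · (7/9) = 686/6561 ≈ 0.1046.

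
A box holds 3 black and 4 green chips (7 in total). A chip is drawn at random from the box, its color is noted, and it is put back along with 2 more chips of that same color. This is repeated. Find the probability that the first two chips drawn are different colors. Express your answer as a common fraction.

8/21

Either black then green, or green then black; after the first draw the total is 9.
P = (3/7)·(4/9) + (4/7)·(3/9) = 8/21 ≈ 0.3810.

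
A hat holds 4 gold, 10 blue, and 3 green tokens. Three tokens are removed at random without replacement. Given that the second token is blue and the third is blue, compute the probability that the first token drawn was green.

P(first=green and the second token is blue and the third is blue) = (3/17)·(10/16)·(9/15) = 9/136.
P(E) = Σ over first color = 3/34 + 3/17 + 9/136 = 45/136.
By Bayes, P(first=green | E) = 9/136 / 45/136 = 1/5 ≈ 0.2000.

1/5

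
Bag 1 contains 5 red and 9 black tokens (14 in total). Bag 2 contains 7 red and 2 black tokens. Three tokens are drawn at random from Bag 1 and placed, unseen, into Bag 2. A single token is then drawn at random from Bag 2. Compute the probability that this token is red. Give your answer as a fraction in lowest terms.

Condition on how many of the transferred tokens are red (from Bag 1: 5 red of 14; then Bag 2 has 12 total).
  0 red: C(5,0)C(9,3)/C(14,3) = 3/13; then P = 7/12
  1 red: C(5,1)C(9,2)/C(14,3) = 45/91; then P = 8/12
  2 red: C(5,2)C(9,1)/C(14,3) = 45/182; then P = 9/12
  3 red: C(5,3)C(9,0)/C(14,3) = 5/182; then P = 10/12
P(red from Bag 2) = 113/168 ≈ 0.6726.

113/168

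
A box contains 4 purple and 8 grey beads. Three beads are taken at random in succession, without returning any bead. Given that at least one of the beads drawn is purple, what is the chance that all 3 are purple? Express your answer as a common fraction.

P(all 3 purple) = C(4,3)/C(12,3) = 1/55; P(at least one purple) = 1 − C(8,3)/C(12,3) = 41/55.
Since 'all 3 purple' ⊆ 'at least one purple', P(all 3 | at least one) = 1/55 / 41/55 = 1/41 ≈ 0.0244.

1/41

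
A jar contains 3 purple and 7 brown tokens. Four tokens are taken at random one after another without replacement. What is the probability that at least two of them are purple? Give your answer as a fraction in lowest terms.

1/3

Sum the hypergeometric tail for j = 2,…,3 purple tokens.
Favorable = C(3,2)·C(7,2) + C(3,3)·C(7,1) = 70; total = C(10,4) = 210.
P = 70/210 = 1/3 ≈ 0.3333.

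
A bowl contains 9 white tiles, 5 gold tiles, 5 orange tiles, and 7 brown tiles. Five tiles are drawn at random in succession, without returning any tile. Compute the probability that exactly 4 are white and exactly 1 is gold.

63/6578

Unordered draws without replacement: count favorable combinations over C(26,5).
Favorable = C(9,4) · C(5,1) · C(5,0) · C(7,0) = 630; total = C(26,5) = 65780.
P = 630/65780 = 63/6578 ≈ 0.0096.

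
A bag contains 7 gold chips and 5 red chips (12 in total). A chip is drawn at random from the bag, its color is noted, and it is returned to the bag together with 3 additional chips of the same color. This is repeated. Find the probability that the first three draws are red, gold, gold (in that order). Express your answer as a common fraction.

Track the composition after each reinforcement of +3.
P = (5/12) · (7/15) · (10/18) = 35/324 ≈ 0.1080.

35/324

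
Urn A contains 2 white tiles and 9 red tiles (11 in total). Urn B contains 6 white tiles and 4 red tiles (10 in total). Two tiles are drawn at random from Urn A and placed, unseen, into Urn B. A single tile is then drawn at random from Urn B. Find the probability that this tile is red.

Condition on how many of the transferred tiles are red (from Urn A: 9 red of 11; then Urn B has 12 total).
  0 red: C(9,0)C(2,2)/C(11,2) = 1/55; then P = 4/12
  1 red: C(9,1)C(2,1)/C(11,2) = 18/55; then P = 5/12
  2 red: C(9,2)C(2,0)/C(11,2) = 36/55; then P = 6/12
P(red from Urn B) = 31/66 ≈ 0.4697.

31/66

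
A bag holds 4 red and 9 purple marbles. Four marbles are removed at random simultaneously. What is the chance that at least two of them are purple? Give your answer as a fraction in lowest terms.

678/715

Sum the hypergeometric tail for j = 2,…,4 purple marbles.
Favorable = C(9,2)·C(4,2) + C(9,3)·C(4,1) + C(9,4)·C(4,0) = 678; total = C(13,4) = 715.
P = 678/715 = 678/715 ≈ 0.9483.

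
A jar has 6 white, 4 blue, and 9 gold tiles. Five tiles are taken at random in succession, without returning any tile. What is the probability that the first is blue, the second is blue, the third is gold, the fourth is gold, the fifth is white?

6/1615

Multiply the conditional probability of each draw in order, without replacement, so each draw removes one from its color and from the total.
P = (4/19) · (3/18) · (9/17) · (8/16) · (6/15) = 6/1615 ≈ 0.0037.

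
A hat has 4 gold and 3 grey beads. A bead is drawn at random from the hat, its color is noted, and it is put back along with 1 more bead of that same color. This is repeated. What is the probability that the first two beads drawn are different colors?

Either grey then gold, or gold then grey; after the first draw the total is 8.
P = (3/7)·(4/8) + (4/7)·(3/8) = 3/7 ≈ 0.4286.

3/7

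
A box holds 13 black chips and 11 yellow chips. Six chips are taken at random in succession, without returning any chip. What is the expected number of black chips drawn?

13/4

By linearity of expectation, E[X] = Σ P(draw i is black); by symmetry each draw (even without replacement) has P(black) = 13/24.
E[X] = 6 · 13/24 = 13/4 ≈ 3.2500.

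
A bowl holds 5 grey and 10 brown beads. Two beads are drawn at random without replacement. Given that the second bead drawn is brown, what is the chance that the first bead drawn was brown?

9/14

P(first=brown and the second bead drawn is brown) = (10/15)·(9/14) = 3/7.
P(the second bead drawn is brown) = Σ over first color = 5/21 + 3/7 = 2/3.
By Bayes, P(first=brown | the second bead drawn is brown) = 3/7 / 2/3 = 9/14 ≈ 0.6429.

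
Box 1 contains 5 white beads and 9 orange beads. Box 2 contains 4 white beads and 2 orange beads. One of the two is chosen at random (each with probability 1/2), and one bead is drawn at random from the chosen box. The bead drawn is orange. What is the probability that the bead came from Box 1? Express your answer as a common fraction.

27/41

P(orange | Box 1) = 9/14; P(orange | Box 2) = 1/3.
P(orange) = 1/2·9/14 + 1/2·1/3 = 41/84.
By Bayes' rule, P(Box 1 | orange) = 9/28 / 41/84 = 27/41 ≈ 0.6585.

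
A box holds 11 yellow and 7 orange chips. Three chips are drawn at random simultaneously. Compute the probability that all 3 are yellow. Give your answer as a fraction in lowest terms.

55/272

Unordered draws without replacement: count favorable combinations over C(18,3).
Favorable = C(11,3) · C(7,0) = 165; total = C(18,3) = 816.
P = 165/816 = 55/272 ≈ 0.2022.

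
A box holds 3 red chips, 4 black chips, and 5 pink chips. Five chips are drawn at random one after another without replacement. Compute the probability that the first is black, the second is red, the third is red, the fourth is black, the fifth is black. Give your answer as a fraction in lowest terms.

Multiply the conditional probability of each draw in order, without replacement, so each draw removes one from its color and from the total.
P = (4/12) · (3/11) · (2/10) · (3/9) · (2/8) = 1/660 ≈ 0.0015.

1/660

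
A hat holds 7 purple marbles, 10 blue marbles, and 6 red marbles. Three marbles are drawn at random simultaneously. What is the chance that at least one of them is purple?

Use the complement: P(at least one purple) = 1 − P(no purple).
P(none) = C(16,3)/C(23,3) = 560/1771.
So P = 1 − 560/1771 = 173/253 ≈ 0.6838.

173/253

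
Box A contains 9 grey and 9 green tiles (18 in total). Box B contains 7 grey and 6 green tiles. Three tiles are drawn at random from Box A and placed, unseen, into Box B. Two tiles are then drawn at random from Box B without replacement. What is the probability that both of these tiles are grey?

73/272

Condition on how many of the transferred tiles are grey (from Box A: 9 grey of 18; then Box B has 16 total).
  0 grey: C(9,0)C(9,3)/C(18,3) = 7/68; then P = C(7,2)/C(16,2) = 7/40
  1 grey: C(9,1)C(9,2)/C(18,3) = 27/68; then P = C(8,2)/C(16,2) = 7/30
  2 grey: C(9,2)C(9,1)/C(18,3) = 27/68; then P = C(9,2)/C(16,2) = 3/10
  3 grey: C(9,3)C(9,0)/C(18,3) = 7/68; then P = C(10,2)/C(16,2) = 3/8
P(both grey) = 73/272 ≈ 0.2684.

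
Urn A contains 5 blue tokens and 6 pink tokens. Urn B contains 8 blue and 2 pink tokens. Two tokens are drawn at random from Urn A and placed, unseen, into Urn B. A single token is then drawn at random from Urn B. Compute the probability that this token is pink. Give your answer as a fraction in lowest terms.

17/66

Condition on how many of the transferred tokens are pink (from Urn A: 6 pink of 11; then Urn B has 12 total).
  0 pink: C(6,0)C(5,2)/C(11,2) = 2/11; then P = 2/12
  1 pink: C(6,1)C(5,1)/C(11,2) = 6/11; then P = 3/12
  2 pink: C(6,2)C(5,0)/C(11,2) = 3/11; then P = 4/12
P(pink from Urn B) = 17/66 ≈ 0.2576.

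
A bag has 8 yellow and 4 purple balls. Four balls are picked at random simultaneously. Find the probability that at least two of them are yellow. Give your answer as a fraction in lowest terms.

14/15

Sum the hypergeometric tail for j = 2,…,4 yellow balls.
Favorable = C(8,2)·C(4,2) + C(8,3)·C(4,1) + C(8,4)·C(4,0) = 462; total = C(12,4) = 495.
P = 462/495 = 14/15 ≈ 0.9333.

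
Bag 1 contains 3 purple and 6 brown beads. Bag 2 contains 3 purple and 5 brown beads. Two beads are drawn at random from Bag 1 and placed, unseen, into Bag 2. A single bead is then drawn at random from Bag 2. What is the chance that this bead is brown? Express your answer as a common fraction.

19/30

Condition on how many of the transferred beads are brown (from Bag 1: 6 brown of 9; then Bag 2 has 10 total).
  0 brown: C(6,0)C(3,2)/C(9,2) = 1/12; then P = 5/10
  1 brown: C(6,1)C(3,1)/C(9,2) = 1/2; then P = 6/10
  2 brown: C(6,2)C(3,0)/C(9,2) = 5/12; then P = 7/10
P(brown from Bag 2) = 19/30 ≈ 0.6333.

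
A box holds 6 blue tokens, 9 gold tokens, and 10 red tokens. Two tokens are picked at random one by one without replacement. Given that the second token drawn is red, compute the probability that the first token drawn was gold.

3/8

P(first=gold and the second token drawn is red) = (9/25)·(10/24) = 3/20.
P(the second token drawn is red) = Σ over first color = 1/10 + 3/20 + 3/20 = 2/5.
By Bayes, P(first=gold | the second token drawn is red) = 3/20 / 2/5 = 3/8 ≈ 0.3750.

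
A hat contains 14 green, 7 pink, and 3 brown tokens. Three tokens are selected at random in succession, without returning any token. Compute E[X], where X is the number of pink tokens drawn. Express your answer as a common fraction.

By linearity of expectation, E[X] = Σ P(draw i is pink); by symmetry each draw (even without replacement) has P(pink) = 7/24.
E[X] = 3 · 7/24 = 7/8 ≈ 0.8750.

7/8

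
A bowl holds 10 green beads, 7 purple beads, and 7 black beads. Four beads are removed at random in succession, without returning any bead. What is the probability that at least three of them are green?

Sum the hypergeometric tail for j = 3,…,4 green beads.
Favorable = C(10,3)·C(14,1) + C(10,4)·C(14,0) = 1890; total = C(24,4) = 10626.
P = 1890/10626 = 45/253 ≈ 0.1779.

45/253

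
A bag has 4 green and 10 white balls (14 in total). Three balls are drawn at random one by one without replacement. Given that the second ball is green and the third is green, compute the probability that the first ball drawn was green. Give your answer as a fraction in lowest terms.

1/6

P(first=green and the second ball is green and the third is green) = (4/14)·(3/13)·(2/12) = 1/91.
P(E) = Σ over first color = 1/91 + 5/91 = 6/91.
By Bayes, P(first=green | E) = 1/91 / 6/91 = 1/6 ≈ 0.1667.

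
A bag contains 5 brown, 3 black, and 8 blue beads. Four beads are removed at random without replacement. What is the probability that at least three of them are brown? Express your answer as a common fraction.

23/364

Sum the hypergeometric tail for j = 3,…,4 brown beads.
Favorable = C(5,3)·C(11,1) + C(5,4)·C(11,0) = 115; total = C(16,4) = 1820.
P = 115/1820 = 23/364 ≈ 0.0632.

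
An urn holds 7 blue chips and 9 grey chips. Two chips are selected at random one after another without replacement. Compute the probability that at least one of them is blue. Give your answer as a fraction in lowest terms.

Use the complement: P(at least one blue) = 1 − P(no blue).
P(none) = C(9,2)/C(16,2) = 36/120.
So P = 1 − 36/120 = 7/10 ≈ 0.7000.

7/10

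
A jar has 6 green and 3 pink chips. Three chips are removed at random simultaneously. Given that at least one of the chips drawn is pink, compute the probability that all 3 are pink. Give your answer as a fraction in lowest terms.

P(all 3 pink) = C(3,3)/C(9,3) = 1/84; P(at least one pink) = 1 − C(6,3)/C(9,3) = 16/21.
Since 'all 3 pink' ⊆ 'at least one pink', P(all 3 | at least one) = 1/84 / 16/21 = 1/64 ≈ 0.0156.

1/64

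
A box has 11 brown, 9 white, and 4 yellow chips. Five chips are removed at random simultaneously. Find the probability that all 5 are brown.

1/92

Unordered draws without replacement: count favorable combinations over C(24,5).
Favorable = C(11,5) · C(9,0) · C(4,0) = 462; total = C(24,5) = 42504.
P = 462/42504 = 1/92 ≈ 0.0109.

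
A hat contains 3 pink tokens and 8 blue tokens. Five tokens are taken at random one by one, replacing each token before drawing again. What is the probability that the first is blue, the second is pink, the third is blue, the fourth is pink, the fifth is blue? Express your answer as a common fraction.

Multiply the conditional probability of each draw in order, with replacement (the composition resets each draw).
P = (8/11) · (3/11) · (8/11) · (3/11) · (8/11) = 4608/161051 ≈ 0.0286.

4608/161051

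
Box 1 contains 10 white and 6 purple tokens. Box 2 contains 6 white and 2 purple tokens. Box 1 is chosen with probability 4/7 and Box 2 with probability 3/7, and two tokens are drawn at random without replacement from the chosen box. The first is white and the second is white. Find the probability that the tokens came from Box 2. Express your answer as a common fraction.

P(E | Box 1) = 3/8; P(E | Box 2) = 15/28.
P(E) = 4/7·3/8 + 3/7·15/28 = 87/196.
By Bayes' rule, P(Box 2 | E) = 45/196 / 87/196 = 15/29 ≈ 0.5172.

15/29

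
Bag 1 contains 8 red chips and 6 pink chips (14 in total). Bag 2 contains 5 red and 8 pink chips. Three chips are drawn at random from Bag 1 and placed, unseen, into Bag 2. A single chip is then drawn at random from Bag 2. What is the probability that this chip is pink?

65/112

Condition on how many of the transferred chips are pink (from Bag 1: 6 pink of 14; then Bag 2 has 16 total).
  0 pink: C(6,0)C(8,3)/C(14,3) = 2/13; then P = 8/16
  1 pink: C(6,1)C(8,2)/C(14,3) = 6/13; then P = 9/16
  2 pink: C(6,2)C(8,1)/C(14,3) = 30/91; then P = 10/16
  3 pink: C(6,3)C(8,0)/C(14,3) = 5/91; then P = 11/16
P(pink from Bag 2) = 65/112 ≈ 0.5804.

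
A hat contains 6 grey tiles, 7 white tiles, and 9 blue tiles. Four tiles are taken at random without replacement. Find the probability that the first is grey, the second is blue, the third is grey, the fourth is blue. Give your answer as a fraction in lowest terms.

18/1463

Multiply the conditional probability of each draw in order, without replacement, so each draw removes one from its color and from the total.
P = (6/22) · (9/21) · (5/20) · (8/19) = 18/1463 ≈ 0.0123.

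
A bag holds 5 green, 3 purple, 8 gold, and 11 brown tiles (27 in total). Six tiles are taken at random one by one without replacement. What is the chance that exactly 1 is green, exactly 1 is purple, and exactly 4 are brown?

5/299

Unordered draws without replacement: count favorable combinations over C(27,6).
Favorable = C(5,1) · C(3,1) · C(8,0) · C(11,4) = 4950; total = C(27,6) = 296010.
P = 4950/296010 = 5/299 ≈ 0.0167.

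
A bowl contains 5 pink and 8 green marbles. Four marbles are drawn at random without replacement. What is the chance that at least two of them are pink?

Sum the hypergeometric tail for j = 2,…,4 pink marbles.
Favorable = C(5,2)·C(8,2) + C(5,3)·C(8,1) + C(5,4)·C(8,0) = 365; total = C(13,4) = 715.
P = 365/715 = 73/143 ≈ 0.5105.

73/143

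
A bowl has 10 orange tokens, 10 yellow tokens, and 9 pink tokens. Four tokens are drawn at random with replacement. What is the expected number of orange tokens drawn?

40/29

By linearity of expectation, E[X] = Σ P(draw i is orange); each independent draw has P(orange) = 10/29.
E[X] = 4 · 10/29 = 40/29 ≈ 1.3793.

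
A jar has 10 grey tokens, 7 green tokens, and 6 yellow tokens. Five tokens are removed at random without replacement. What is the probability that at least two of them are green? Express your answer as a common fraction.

2363/4807

Sum the hypergeometric tail for j = 2,…,5 green tokens.
Favorable = C(7,2)·C(16,3) + C(7,3)·C(16,2) + C(7,4)·C(16,1) + C(7,5)·C(16,0) = 16541; total = C(23,5) = 33649.
P = 16541/33649 = 2363/4807 ≈ 0.4916.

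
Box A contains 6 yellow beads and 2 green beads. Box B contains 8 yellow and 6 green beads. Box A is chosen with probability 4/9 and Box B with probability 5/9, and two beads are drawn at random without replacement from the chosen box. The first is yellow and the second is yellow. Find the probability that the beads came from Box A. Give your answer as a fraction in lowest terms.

39/67

P(E | Box A) = 15/28; P(E | Box B) = 4/13.
P(E) = 4/9·15/28 + 5/9·4/13 = 335/819.
By Bayes' rule, P(Box A | E) = 5/21 / 335/819 = 39/67 ≈ 0.5821.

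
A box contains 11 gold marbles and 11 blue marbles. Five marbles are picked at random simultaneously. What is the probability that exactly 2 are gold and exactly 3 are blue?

275/798

Unordered draws without replacement: count favorable combinations over C(22,5).
Favorable = C(11,2) · C(11,3) = 9075; total = C(22,5) = 26334.
P = 9075/26334 = 275/798 ≈ 0.3446.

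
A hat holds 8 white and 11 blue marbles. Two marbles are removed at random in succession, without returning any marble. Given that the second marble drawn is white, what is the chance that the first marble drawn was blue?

P(first=blue and the second marble drawn is white) = (11/19)·(8/18) = 44/171.
P(the second marble drawn is white) = Σ over first color = 28/171 + 44/171 = 8/19.
By Bayes, P(first=blue | the second marble drawn is white) = 44/171 / 8/19 = 11/18 ≈ 0.6111.

11/18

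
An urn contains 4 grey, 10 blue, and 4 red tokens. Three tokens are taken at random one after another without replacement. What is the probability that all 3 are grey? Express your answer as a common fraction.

1/204

Unordered draws without replacement: count favorable combinations over C(18,3).
Favorable = C(4,3) · C(10,0) · C(4,0) = 4; total = C(18,3) = 816.
P = 4/816 = 1/204 ≈ 0.0049.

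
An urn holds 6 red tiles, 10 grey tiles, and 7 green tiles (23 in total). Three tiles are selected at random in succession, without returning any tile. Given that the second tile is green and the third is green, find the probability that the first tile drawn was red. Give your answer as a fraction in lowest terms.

P(first=red and the second tile is green and the third is green) = (6/23)·(7/22)·(6/21) = 6/253.
P(E) = Σ over first color = 6/253 + 10/253 + 5/253 = 21/253.
By Bayes, P(first=red | E) = 6/253 / 21/253 = 2/7 ≈ 0.2857.

2/7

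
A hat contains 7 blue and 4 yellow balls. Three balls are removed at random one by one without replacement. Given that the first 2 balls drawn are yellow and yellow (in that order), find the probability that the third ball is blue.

After removing 2 yellow, the hat has 7 blue out of 9 remaining.
P(third is blue | given) = 7/9 ≈ 0.7778.

7/9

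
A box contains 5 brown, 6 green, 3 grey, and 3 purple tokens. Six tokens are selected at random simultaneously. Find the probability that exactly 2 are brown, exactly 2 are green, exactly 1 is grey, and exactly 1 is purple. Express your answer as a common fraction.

675/6188

Unordered draws without replacement: count favorable combinations over C(17,6).
Favorable = C(5,2) · C(6,2) · C(3,1) · C(3,1) = 1350; total = C(17,6) = 12376.
P = 1350/12376 = 675/6188 ≈ 0.1091.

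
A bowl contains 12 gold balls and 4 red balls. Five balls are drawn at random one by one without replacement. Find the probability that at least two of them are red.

Sum the hypergeometric tail for j = 2,…,4 red balls.
Favorable = C(4,2)·C(12,3) + C(4,3)·C(12,2) + C(4,4)·C(12,1) = 1596; total = C(16,5) = 4368.
P = 1596/4368 = 19/52 ≈ 0.3654.

19/52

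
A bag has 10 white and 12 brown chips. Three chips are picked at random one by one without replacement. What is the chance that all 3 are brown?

1/7

Unordered draws without replacement: count favorable combinations over C(22,3).
Favorable = C(10,0) · C(12,3) = 220; total = C(22,3) = 1540.
P = 220/1540 = 1/7 ≈ 0.1429.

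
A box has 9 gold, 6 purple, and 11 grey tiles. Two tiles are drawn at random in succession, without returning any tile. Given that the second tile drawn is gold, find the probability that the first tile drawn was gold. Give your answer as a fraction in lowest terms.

8/25

P(first=gold and the second tile drawn is gold) = (9/26)·(8/25) = 36/325.
P(the second tile drawn is gold) = Σ over first color = 36/325 + 27/325 + 99/650 = 9/26.
By Bayes, P(first=gold | the second tile drawn is gold) = 36/325 / 9/26 = 8/25 ≈ 0.3200.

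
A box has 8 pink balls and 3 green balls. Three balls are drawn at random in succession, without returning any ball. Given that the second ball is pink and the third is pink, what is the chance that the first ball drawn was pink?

P(first=pink and the second ball is pink and the third is pink) = (8/11)·(7/10)·(6/9) = 56/165.
P(E) = Σ over first color = 56/165 + 28/165 = 28/55.
By Bayes, P(first=pink | E) = 56/165 / 28/55 = 2/3 ≈ 0.6667.

2/3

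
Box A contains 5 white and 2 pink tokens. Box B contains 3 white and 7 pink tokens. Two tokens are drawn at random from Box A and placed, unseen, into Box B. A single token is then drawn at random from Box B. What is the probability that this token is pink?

Condition on how many of the transferred tokens are pink (from Box A: 2 pink of 7; then Box B has 12 total).
  0 pink: C(2,0)C(5,2)/C(7,2) = 10/21; then P = 7/12
  1 pink: C(2,1)C(5,1)/C(7,2) = 10/21; then P = 8/12
  2 pink: C(2,2)C(5,0)/C(7,2) = 1/21; then P = 9/12
P(pink from Box B) = 53/84 ≈ 0.6310.

53/84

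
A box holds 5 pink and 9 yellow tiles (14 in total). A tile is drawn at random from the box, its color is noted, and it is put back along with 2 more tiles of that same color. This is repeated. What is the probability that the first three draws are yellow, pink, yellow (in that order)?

55/448

Track the composition after each reinforcement of +2.
P = (9/14) · (5/16) · (11/18) = 55/448 ≈ 0.1228.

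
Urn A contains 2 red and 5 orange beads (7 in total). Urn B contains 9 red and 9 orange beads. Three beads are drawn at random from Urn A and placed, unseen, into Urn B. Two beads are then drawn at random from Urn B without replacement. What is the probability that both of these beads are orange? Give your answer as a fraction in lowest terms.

397/1470

Condition on how many of the transferred beads are orange (from Urn A: 5 orange of 7; then Urn B has 21 total).
  1 orange: C(5,1)C(2,2)/C(7,3) = 1/7; then P = C(10,2)/C(21,2) = 3/14
  2 orange: C(5,2)C(2,1)/C(7,3) = 4/7; then P = C(11,2)/C(21,2) = 11/42
  3 orange: C(5,3)C(2,0)/C(7,3) = 2/7; then P = C(12,2)/C(21,2) = 11/35
P(both orange) = 397/1470 ≈ 0.2701.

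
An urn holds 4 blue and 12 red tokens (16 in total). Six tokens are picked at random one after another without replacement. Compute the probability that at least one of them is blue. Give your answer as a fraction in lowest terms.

Use the complement: P(at least one blue) = 1 − P(no blue).
P(none) = C(12,6)/C(16,6) = 924/8008.
So P = 1 − 924/8008 = 23/26 ≈ 0.8846.

23/26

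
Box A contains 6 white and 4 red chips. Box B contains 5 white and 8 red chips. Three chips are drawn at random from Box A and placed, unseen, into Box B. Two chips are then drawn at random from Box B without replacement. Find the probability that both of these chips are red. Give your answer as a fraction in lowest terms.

19/60

Condition on how many of the transferred chips are red (from Box A: 4 red of 10; then Box B has 16 total).
  0 red: C(4,0)C(6,3)/C(10,3) = 1/6; then P = C(8,2)/C(16,2) = 7/30
  1 red: C(4,1)C(6,2)/C(10,3) = 1/2; then P = C(9,2)/C(16,2) = 3/10
  2 red: C(4,2)C(6,1)/C(10,3) = 3/10; then P = C(10,2)/C(16,2) = 3/8
  3 red: C(4,3)C(6,0)/C(10,3) = 1/30; then P = C(11,2)/C(16,2) = 11/24
P(both red) = 19/60 ≈ 0.3167.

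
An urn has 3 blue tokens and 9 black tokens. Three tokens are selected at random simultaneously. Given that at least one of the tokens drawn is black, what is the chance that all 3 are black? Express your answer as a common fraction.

28/73

P(all 3 black) = C(9,3)/C(12,3) = 21/55; P(at least one black) = 1 − C(3,3)/C(12,3) = 219/220.
Since 'all 3 black' ⊆ 'at least one black', P(all 3 | at least one) = 21/55 / 219/220 = 28/73 ≈ 0.3836.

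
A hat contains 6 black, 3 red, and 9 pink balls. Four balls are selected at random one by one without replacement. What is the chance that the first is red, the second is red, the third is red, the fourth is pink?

Multiply the conditional probability of each draw in order, without replacement, so each draw removes one from its color and from the total.
P = (3/18) · (2/17) · (1/16) · (9/15) = 1/1360 ≈ 0.0007.

1/1360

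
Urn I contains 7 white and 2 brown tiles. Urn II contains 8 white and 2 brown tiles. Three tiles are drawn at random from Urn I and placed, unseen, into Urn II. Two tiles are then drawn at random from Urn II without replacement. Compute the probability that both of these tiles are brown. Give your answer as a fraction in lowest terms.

29/936

Condition on how many of the transferred tiles are brown (from Urn I: 2 brown of 9; then Urn II has 13 total).
  0 brown: C(2,0)C(7,3)/C(9,3) = 5/12; then P = C(2,2)/C(13,2) = 1/78
  1 brown: C(2,1)C(7,2)/C(9,3) = 1/2; then P = C(3,2)/C(13,2) = 1/26
  2 brown: C(2,2)C(7,1)/C(9,3) = 1/12; then P = C(4,2)/C(13,2) = 1/13
P(both brown) = 29/936 ≈ 0.0310.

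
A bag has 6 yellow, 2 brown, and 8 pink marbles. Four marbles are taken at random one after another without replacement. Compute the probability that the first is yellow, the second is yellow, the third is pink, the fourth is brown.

1/91

Multiply the conditional probability of each draw in order, without replacement, so each draw removes one from its color and from the total.
P = (6/16) · (5/15) · (8/14) · (2/13) = 1/91 ≈ 0.0110.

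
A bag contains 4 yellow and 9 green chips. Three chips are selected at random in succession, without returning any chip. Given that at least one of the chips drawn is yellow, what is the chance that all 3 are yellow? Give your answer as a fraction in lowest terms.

P(all 3 yellow) = C(4,3)/C(13,3) = 2/143; P(at least one yellow) = 1 − C(9,3)/C(13,3) = 101/143.
Since 'all 3 yellow' ⊆ 'at least one yellow', P(all 3 | at least one) = 2/143 / 101/143 = 2/101 ≈ 0.0198.

2/101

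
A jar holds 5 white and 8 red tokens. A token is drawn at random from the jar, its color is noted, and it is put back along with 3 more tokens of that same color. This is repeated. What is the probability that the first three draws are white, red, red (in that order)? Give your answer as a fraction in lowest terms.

Track the composition after each reinforcement of +3.
P = (5/13) · (8/16) · (11/19) = 55/494 ≈ 0.1113.

55/494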